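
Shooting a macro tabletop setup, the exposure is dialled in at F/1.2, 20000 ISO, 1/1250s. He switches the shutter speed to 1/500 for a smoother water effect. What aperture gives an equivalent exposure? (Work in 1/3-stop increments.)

f/2

Shutter speed: 1/1250 → 1/1000 → 1/800 → 1/640 → 1/500 — 1 1/3 stops slower (brighter).
Need 1 1/3 stops darker from the aperture: f/1.2 → f/1.4 → f/1.6 → f/1.8 → f/2.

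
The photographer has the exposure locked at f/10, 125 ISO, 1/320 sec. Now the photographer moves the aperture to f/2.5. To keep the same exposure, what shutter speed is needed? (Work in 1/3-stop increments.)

Aperture: f/10 → f/9 → f/8 → f/7.1 → f/6.3 → f/5.6 → f/5 → f/4.5 → f/4 → f/3.5 → f/3.2 → f/2.8 → f/2.5 — 4 stops larger aperture (brighter).
Need 4 stops darker from the shutter speed: 1/320 → 1/400 → 1/500 → 1/640 → 1/800 → 1/1000 → 1/1250 → 1/1600 → 1/2000 → 1/2500 → 1/3200 → 1/4000 → 1/5000.

1/5000s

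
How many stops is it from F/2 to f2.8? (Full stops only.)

1 stop

f/2 → f/2.8 — count the steps: 1 stop.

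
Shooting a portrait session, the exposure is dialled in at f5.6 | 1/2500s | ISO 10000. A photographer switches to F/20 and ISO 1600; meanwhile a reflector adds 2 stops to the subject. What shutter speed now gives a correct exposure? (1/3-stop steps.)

1/125s

Scene light: 2 stops brighter.
Aperture: f/5.6 → f/6.3 → f/7.1 → f/8 → f/9 → f/10 → f/11 → f/13 → f/14 → f/16 → f/18 → f/20 — 3 2/3 stops stopped down (darker).
ISO: 10000 → 8000 → 6400 → 5000 → 4000 → 3200 → 2500 → 2000 → 1600 — 2 2/3 stops lower (darker).
Net so far: 4 1/3 stops darker. Shutter speed: 1/2500 → 1/2000 → 1/1600 → 1/1250 → 1/1000 → 1/800 → 1/640 → 1/500 → 1/400 → 1/320 → 1/250 → 1/200 → 1/160 → 1/125.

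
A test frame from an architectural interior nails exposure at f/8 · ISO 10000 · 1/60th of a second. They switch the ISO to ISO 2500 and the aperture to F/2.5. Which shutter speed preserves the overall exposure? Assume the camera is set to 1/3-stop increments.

ISO: 10000 → 8000 → 6400 → 5000 → 4000 → 3200 → 2500 — 2 stops dropped (darker).
Aperture: f/8 → f/7.1 → f/6.3 → f/5.6 → f/5 → f/4.5 → f/4 → f/3.5 → f/3.2 → f/2.8 → f/2.5 — 3 1/3 stops opened up (brighter).
Net change so far: 1 1/3 stops brighter. Offset with the shutter speed: 1/60 → 1/80 → 1/100 → 1/125 → 1/160.

1/160s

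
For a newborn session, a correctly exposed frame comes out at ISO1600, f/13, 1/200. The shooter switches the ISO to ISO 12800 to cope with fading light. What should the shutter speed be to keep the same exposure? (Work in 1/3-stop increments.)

ISO: 1600 → 2000 → 2500 → 3200 → 4000 → 5000 → 6400 → 8000 → 10000 → 12800 — 3 stops raised (brighter).
Need 3 stops darker from the shutter speed: 1/200 → 1/250 → 1/320 → 1/400 → 1/500 → 1/640 → 1/800 → 1/1000 → 1/1250 → 1/1600.

1/1600s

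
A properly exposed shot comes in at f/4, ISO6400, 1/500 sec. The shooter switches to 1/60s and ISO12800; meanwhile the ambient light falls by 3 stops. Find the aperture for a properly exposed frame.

f/5.6

Scene light: 3 stops darker.
Shutter speed: 1/500 → 1/250 → 1/125 → 1/60 — 3 stops slower (brighter).
ISO: 6400 → 12800 — 1 stop higher (brighter).
Net so far: 1 stop brighter. Aperture: f/4 → f/5.6.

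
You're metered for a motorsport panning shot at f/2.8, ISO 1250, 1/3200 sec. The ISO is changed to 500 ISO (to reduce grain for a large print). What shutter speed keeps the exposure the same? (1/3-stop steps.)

1/1250s

ISO: 1250 → 1000 → 800 → 640 → 500 — 1 1/3 stops lower (darker).
Need 1 1/3 stops brighter from the shutter speed: 1/3200 → 1/2500 → 1/2000 → 1/1600 → 1/1250.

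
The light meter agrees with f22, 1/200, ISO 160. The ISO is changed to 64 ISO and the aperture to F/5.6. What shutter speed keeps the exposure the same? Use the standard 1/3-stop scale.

1/1250s

ISO: 160 → 125 → 100 → 80 → 64 — 1 1/3 stops lower (darker).
Aperture: f/22 → f/20 → f/18 → f/16 → f/14 → f/13 → f/11 → f/10 → f/9 → f/8 → f/7.1 → f/6.3 → f/5.6 — 4 stops larger aperture (brighter).
Net change so far: 2 2/3 stops brighter. Offset with the shutter speed: 1/200 → 1/250 → 1/320 → 1/400 → 1/500 → 1/640 → 1/800 → 1/1000 → 1/1250.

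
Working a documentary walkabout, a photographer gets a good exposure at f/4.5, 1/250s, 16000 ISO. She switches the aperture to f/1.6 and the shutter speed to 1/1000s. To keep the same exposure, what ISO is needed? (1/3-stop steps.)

ISO 8000

Aperture: f/4.5 → f/4 → f/3.5 → f/3.2 → f/2.8 → f/2.5 → f/2.2 → f/2 → f/1.8 → f/1.6 — 3 stops opened up (brighter).
Shutter speed: 1/250 → 1/320 → 1/400 → 1/500 → 1/640 → 1/800 → 1/1000 — 2 stops faster (darker).
Net change so far: 1 stop brighter. Offset with the ISO: 16000 → 12800 → 10000 → 8000.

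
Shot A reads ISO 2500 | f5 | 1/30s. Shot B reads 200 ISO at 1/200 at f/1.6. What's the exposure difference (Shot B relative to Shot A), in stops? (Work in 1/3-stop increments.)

Aperture: f/5 → f/4.5 → f/4 → f/3.5 → f/3.2 → f/2.8 → f/2.5 → f/2.2 → f/2 → f/1.8 → f/1.6 — 3 1/3 stops opened up (brighter).
Shutter speed: 1/30 → 1/40 → 1/50 → 1/60 → 1/80 → 1/100 → 1/125 → 1/160 → 1/200 — 2 2/3 stops faster (darker).
ISO: 2500 → 2000 → 1600 → 1250 → 1000 → 800 → 640 → 500 → 400 → 320 → 250 → 200 — 3 2/3 stops lower (darker).
Net: +3 1/3 −2 2/3 −3 2/3 = −3 stops.

3 stops darker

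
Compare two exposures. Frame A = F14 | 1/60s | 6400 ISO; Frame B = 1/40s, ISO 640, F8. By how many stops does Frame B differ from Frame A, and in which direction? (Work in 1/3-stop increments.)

1 stop darker

Aperture: f/14 → f/13 → f/11 → f/10 → f/9 → f/8 — 1 2/3 stops larger aperture (brighter).
Shutter speed: 1/60 → 1/50 → 1/40 — 2/3 stop slower (brighter).
ISO: 6400 → 5000 → 4000 → 3200 → 2500 → 2000 → 1600 → 1250 → 1000 → 800 → 640 — 3 1/3 stops lower (darker).
Net: +1 2/3 +2/3 −3 1/3 = −1 stop.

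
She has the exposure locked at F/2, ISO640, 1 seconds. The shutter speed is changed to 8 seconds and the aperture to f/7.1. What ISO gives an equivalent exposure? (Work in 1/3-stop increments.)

ISO 1000

Shutter speed: 1 → 1.3 → 1.6 → 2 → 2.5 → 3.2 → 4 → 5 → 6 → 8 — 3 stops longer (brighter).
Aperture: f/2 → f/2.2 → f/2.5 → f/2.8 → f/3.2 → f/3.5 → f/4 → f/4.5 → f/5 → f/5.6 → f/6.3 → f/7.1 — 3 2/3 stops smaller aperture (darker).
Net change so far: 2/3 stop darker. Offset with the ISO: 640 → 800 → 1000.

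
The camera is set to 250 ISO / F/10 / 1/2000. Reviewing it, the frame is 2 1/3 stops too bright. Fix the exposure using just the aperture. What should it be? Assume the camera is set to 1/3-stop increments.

Overexposed by 2 1/3 stops → need 2 1/3 stops darker.
Aperture: f/10 → f/11 → f/13 → f/14 → f/16 → f/18 → f/20 → f/22.

f/22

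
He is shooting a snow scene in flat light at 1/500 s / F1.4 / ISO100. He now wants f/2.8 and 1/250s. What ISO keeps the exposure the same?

Aperture: f/1.4 → f/2 → f/2.8 — 2 stops smaller aperture (darker).
Shutter speed: 1/500 → 1/250 — 1 stop slower (brighter).
Net change so far: 1 stop darker. Offset with the ISO: 100 → 200.

ISO 200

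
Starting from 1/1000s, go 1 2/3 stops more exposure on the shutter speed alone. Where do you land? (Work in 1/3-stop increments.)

Shutter speed: 1/1000 → 1/800 → 1/640 → 1/500 → 1/400 → 1/320 — 1 2/3 stops slower (brighter).

1/320s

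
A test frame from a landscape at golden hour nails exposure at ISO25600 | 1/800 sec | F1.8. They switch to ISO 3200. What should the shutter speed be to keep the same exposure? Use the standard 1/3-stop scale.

ISO: 25600 → 20000 → 16000 → 12800 → 10000 → 8000 → 6400 → 5000 → 4000 → 3200 — 3 stops lower (darker).
Need 3 stops brighter from the shutter speed: 1/800 → 1/640 → 1/500 → 1/400 → 1/320 → 1/250 → 1/200 → 1/160 → 1/125 → 1/100.

1/100s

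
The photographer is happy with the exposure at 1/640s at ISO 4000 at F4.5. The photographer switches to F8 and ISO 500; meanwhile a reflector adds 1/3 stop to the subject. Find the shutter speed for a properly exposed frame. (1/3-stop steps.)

1/30s

Scene light: 1/3 stop brighter.
Aperture: f/4.5 → f/5 → f/5.6 → f/6.3 → f/7.1 → f/8 — 1 2/3 stops smaller aperture (darker).
ISO: 4000 → 3200 → 2500 → 2000 → 1600 → 1250 → 1000 → 800 → 640 → 500 — 3 stops lower (darker).
Net so far: 4 1/3 stops darker. Shutter speed: 1/640 → 1/500 → 1/400 → 1/320 → 1/250 → 1/200 → 1/160 → 1/125 → 1/100 → 1/80 → 1/60 → 1/50 → 1/40 → 1/30.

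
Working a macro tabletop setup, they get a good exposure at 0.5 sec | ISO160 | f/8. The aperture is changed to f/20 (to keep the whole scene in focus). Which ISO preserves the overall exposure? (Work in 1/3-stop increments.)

ISO 1000

Aperture: f/8 → f/9 → f/10 → f/11 → f/13 → f/14 → f/16 → f/18 → f/20 — 2 2/3 stops stopped down (darker).
Need 2 2/3 stops brighter from the ISO: 160 → 200 → 250 → 320 → 400 → 500 → 640 → 800 → 1000.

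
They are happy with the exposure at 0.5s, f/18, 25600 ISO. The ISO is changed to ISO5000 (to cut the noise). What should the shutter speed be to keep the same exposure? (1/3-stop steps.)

ISO: 25600 → 20000 → 16000 → 12800 → 10000 → 8000 → 6400 → 5000 — 2 1/3 stops dropped (darker).
Need 2 1/3 stops brighter from the shutter speed: 0.5 → 0.6 → 0.8 → 1 → 1.3 → 1.6 → 2 → 2.5.

2.5 s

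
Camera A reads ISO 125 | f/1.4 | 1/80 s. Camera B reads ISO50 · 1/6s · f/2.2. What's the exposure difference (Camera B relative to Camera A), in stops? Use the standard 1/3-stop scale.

1 stop brighter

Aperture: f/1.4 → f/1.6 → f/1.8 → f/2 → f/2.2 — 1 1/3 stops narrower (darker).
Shutter speed: 1/80 → 1/60 → 1/50 → 1/40 → 1/30 → 1/25 → 1/20 → 1/15 → 1/13 → 1/10 → 1/8 → 1/6 — 3 2/3 stops slower (brighter).
ISO: 125 → 100 → 80 → 64 → 50 — 1 1/3 stops dropped (darker).
Net: −1 1/3 +3 2/3 −1 1/3 = +1 stop.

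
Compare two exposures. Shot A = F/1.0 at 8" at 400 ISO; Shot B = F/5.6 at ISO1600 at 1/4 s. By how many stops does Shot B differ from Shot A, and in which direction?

8 stops darker

Aperture: f/1.0 → f/1.4 → f/2 → f/2.8 → f/4 → f/5.6 — 5 stops smaller aperture (darker).
Shutter speed: 8 → 4 → 2 → 1 → 1/2 → 1/4 — 5 stops faster (darker).
ISO: 400 → 800 → 1600 — 2 stops raised (brighter).
Net: −5 −5 +2 = −8 stops.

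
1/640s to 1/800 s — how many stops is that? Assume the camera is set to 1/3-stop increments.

1/3 stop

1/640 → 1/800 — count the steps: 1 third-stops = 1/3 stop.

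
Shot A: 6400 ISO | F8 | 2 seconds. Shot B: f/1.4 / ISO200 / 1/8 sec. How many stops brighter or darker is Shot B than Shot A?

4 stops darker

Aperture: f/8 → f/5.6 → f/4 → f/2.8 → f/2 → f/1.4 — 5 stops opened up (brighter).
Shutter speed: 2 → 1 → 1/2 → 1/4 → 1/8 — 4 stops faster (darker).
ISO: 6400 → 3200 → 1600 → 800 → 400 → 200 — 5 stops lower (darker).
Net: +5 −4 −5 = −4 stops.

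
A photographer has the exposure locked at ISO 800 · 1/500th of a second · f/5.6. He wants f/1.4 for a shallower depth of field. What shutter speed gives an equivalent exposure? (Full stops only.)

Aperture: f/5.6 → f/4 → f/2.8 → f/2 → f/1.4 — 4 stops opened up (brighter).
Need 4 stops darker from the shutter speed: 1/500 → 1/1000 → 1/2000 → 1/4000 → 1/8000.

1/8000s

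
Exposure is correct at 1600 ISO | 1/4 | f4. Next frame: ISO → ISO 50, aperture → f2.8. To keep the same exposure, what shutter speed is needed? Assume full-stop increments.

4 s

ISO: 1600 → 800 → 400 → 200 → 100 → 50 — 5 stops lower (darker).
Aperture: f/4 → f/2.8 — 1 stop larger aperture (brighter).
Net change so far: 4 stops darker. Offset with the shutter speed: 1/4 → 1/2 → 1 → 2 → 4.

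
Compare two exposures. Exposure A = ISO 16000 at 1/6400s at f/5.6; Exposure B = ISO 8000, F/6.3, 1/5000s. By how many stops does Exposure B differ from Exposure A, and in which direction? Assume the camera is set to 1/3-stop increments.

Aperture: f/5.6 → f/6.3 — 1/3 stop narrower (darker).
Shutter speed: 1/6400 → 1/5000 — 1/3 stop slower (brighter).
ISO: 16000 → 12800 → 10000 → 8000 — 1 stop lower (darker).
Net: −1/3 +1/3 −1 = −1 stop.

1 stop darker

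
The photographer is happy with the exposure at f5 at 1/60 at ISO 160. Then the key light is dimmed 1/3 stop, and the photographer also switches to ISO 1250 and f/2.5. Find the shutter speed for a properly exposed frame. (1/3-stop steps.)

1/1600s

Scene light: 1/3 stop darker.
ISO: 160 → 200 → 250 → 320 → 400 → 500 → 640 → 800 → 1000 → 1250 — 3 stops raised (brighter).
Aperture: f/5 → f/4.5 → f/4 → f/3.5 → f/3.2 → f/2.8 → f/2.5 — 2 stops opened up (brighter).
Net so far: 4 2/3 stops brighter. Shutter speed: 1/60 → 1/80 → 1/100 → 1/125 → 1/160 → 1/200 → 1/250 → 1/320 → 1/400 → 1/500 → 1/640 → 1/800 → 1/1000 → 1/1250 → 1/1600.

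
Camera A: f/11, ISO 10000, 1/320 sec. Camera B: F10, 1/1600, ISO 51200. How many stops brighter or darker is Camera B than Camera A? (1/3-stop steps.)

Aperture: f/11 → f/10 — 1/3 stop opened up (brighter).
Shutter speed: 1/320 → 1/400 → 1/500 → 1/640 → 1/800 → 1/1000 → 1/1250 → 1/1600 — 2 1/3 stops faster (darker).
ISO: 10000 → 12800 → 16000 → 20000 → 25600 → 32000 → 40000 → 51200 — 2 1/3 stops higher (brighter).
Net: +1/3 −2 1/3 +2 1/3 = +1/3 stops.

1/3 stop brighter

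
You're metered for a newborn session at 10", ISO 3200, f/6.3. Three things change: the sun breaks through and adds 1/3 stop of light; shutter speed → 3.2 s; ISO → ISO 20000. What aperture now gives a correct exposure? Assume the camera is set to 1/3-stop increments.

Scene light: 1/3 stop brighter.
Shutter speed: 10 → 8 → 6 → 5 → 4 → 3.2 — 1 2/3 stops shorter (darker).
ISO: 3200 → 4000 → 5000 → 6400 → 8000 → 10000 → 12800 → 16000 → 20000 — 2 2/3 stops higher (brighter).
Net so far: 1 1/3 stops brighter. Aperture: f/6.3 → f/7.1 → f/8 → f/9 → f/10.

f/10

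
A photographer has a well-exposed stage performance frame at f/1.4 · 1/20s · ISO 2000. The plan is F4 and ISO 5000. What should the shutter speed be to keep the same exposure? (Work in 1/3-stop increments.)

Aperture: f/1.4 → f/1.6 → f/1.8 → f/2 → f/2.2 → f/2.5 → f/2.8 → f/3.2 → f/3.5 → f/4 — 3 stops narrower (darker).
ISO: 2000 → 2500 → 3200 → 4000 → 5000 — 1 1/3 stops raised (brighter).
Net change so far: 1 2/3 stops darker. Offset with the shutter speed: 1/20 → 1/15 → 1/13 → 1/10 → 1/8 → 1/6.

1/6s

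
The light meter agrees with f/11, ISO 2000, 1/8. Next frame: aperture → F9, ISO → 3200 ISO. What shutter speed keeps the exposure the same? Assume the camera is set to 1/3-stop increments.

1/20s

Aperture: f/11 → f/10 → f/9 — 2/3 stop larger aperture (brighter).
ISO: 2000 → 2500 → 3200 — 2/3 stop higher (brighter).
Net change so far: 1 1/3 stops brighter. Offset with the shutter speed: 1/8 → 1/10 → 1/13 → 1/15 → 1/20.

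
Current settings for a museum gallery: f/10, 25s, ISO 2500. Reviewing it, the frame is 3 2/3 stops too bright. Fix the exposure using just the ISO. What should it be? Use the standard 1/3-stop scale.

Overexposed by 3 2/3 stops → need 3 2/3 stops darker.
ISO: 2500 → 2000 → 1600 → 1250 → 1000 → 800 → 640 → 500 → 400 → 320 → 250 → 200.

ISO 200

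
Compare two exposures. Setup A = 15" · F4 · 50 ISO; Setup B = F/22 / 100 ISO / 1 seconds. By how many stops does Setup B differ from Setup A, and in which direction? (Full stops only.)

Aperture: f/4 → f/5.6 → f/8 → f/11 → f/16 → f/22 — 5 stops narrower (darker).
Shutter speed: 15 → 8 → 4 → 2 → 1 — 4 stops shorter (darker).
ISO: 50 → 100 — 1 stop higher (brighter).
Net: −5 −4 +1 = −8 stops.

8 stops darker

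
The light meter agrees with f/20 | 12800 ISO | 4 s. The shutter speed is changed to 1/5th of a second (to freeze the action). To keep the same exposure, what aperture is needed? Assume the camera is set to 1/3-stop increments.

f/4.5

Shutter speed: 4 → 3.2 → 2.5 → 2 → 1.6 → 1.3 → 1 → 0.8 → 0.6 → 0.5 → 0.4 → 0.3 → 1/4 → 1/5 — 4 1/3 stops shorter (darker).
Need 4 1/3 stops brighter from the aperture: f/20 → f/18 → f/16 → f/14 → f/13 → f/11 → f/10 → f/9 → f/8 → f/7.1 → f/6.3 → f/5.6 → f/5 → f/4.5.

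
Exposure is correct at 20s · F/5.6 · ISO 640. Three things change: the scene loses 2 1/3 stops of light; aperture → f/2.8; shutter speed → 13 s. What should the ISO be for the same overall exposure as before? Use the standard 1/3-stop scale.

ISO 1250

Scene light: 2 1/3 stops darker.
Aperture: f/5.6 → f/5 → f/4.5 → f/4 → f/3.5 → f/3.2 → f/2.8 — 2 stops larger aperture (brighter).
Shutter speed: 20 → 15 → 13 — 2/3 stop shorter (darker).
Net so far: 1 stop darker. ISO: 640 → 800 → 1000 → 1250.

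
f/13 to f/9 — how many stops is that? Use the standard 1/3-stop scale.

1 stop

f/13 → f/11 → f/10 → f/9 — count the steps: 3 third-stops = 1 stop.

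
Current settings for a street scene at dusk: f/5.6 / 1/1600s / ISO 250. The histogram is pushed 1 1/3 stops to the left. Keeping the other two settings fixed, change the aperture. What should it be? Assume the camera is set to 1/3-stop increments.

f/3.5

Underexposed by 1 1/3 stops → need 1 1/3 stops brighter.
Aperture: f/5.6 → f/5 → f/4.5 → f/4 → f/3.5.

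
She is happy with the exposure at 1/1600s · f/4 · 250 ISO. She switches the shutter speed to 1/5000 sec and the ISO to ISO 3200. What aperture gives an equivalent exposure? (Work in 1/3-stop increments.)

Shutter speed: 1/1600 → 1/2000 → 1/2500 → 1/3200 → 1/4000 → 1/5000 — 1 2/3 stops faster (darker).
ISO: 250 → 320 → 400 → 500 → 640 → 800 → 1000 → 1250 → 1600 → 2000 → 2500 → 3200 — 3 2/3 stops raised (brighter).
Net change so far: 2 stops brighter. Offset with the aperture: f/4 → f/4.5 → f/5 → f/5.6 → f/6.3 → f/7.1 → f/8.

f/8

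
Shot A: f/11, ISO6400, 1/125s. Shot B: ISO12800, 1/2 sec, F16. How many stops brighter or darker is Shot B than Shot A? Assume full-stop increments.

Aperture: f/11 → f/16 — 1 stop smaller aperture (darker).
Shutter speed: 1/125 → 1/60 → 1/30 → 1/15 → 1/8 → 1/4 → 1/2 — 6 stops slower (brighter).
ISO: 6400 → 12800 — 1 stop higher (brighter).
Net: −1 +6 +1 = +6 stops.

6 stops brighter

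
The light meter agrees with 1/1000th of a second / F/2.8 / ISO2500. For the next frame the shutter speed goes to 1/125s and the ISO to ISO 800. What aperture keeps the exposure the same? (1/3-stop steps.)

Shutter speed: 1/1000 → 1/800 → 1/640 → 1/500 → 1/400 → 1/320 → 1/250 → 1/200 → 1/160 → 1/125 — 3 stops longer (brighter).
ISO: 2500 → 2000 → 1600 → 1250 → 1000 → 800 — 1 2/3 stops dropped (darker).
Net change so far: 1 1/3 stops brighter. Offset with the aperture: f/2.8 → f/3.2 → f/3.5 → f/4 → f/4.5.

f/4.5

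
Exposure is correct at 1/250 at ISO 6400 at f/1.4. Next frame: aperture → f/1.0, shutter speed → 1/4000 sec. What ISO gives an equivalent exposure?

Aperture: f/1.4 → f/1.0 — 1 stop larger aperture (brighter).
Shutter speed: 1/250 → 1/500 → 1/1000 → 1/2000 → 1/4000 — 4 stops faster (darker).
Net change so far: 3 stops darker. Offset with the ISO: 6400 → 12800 → 25600 → 51200.

ISO 51200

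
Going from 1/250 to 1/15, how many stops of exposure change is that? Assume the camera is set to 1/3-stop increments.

1/250 → 1/200 → 1/160 → 1/125 → 1/100 → 1/80 → 1/60 → 1/50 → 1/40 → 1/30 → 1/25 → 1/20 → 1/15 — count the steps: 12 third-stops = 4 stops.

4 stops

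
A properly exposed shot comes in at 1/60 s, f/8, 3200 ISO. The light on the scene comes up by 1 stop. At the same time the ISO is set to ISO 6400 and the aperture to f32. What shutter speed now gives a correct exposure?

Scene light: 1 stop brighter.
ISO: 3200 → 6400 — 1 stop higher (brighter).
Aperture: f/8 → f/11 → f/16 → f/22 → f/32 — 4 stops smaller aperture (darker).
Net so far: 2 stops darker. Shutter speed: 1/60 → 1/30 → 1/15.

1/15s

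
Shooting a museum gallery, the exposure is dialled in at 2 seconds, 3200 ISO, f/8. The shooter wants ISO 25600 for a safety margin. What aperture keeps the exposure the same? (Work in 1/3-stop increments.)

f/22

ISO: 3200 → 4000 → 5000 → 6400 → 8000 → 10000 → 12800 → 16000 → 20000 → 25600 — 3 stops higher (brighter).
Need 3 stops darker from the aperture: f/8 → f/9 → f/10 → f/11 → f/13 → f/14 → f/16 → f/18 → f/20 → f/22.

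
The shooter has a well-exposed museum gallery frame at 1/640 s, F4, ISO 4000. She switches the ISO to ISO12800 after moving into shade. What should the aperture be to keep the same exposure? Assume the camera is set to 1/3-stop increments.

f/7.1

ISO: 4000 → 5000 → 6400 → 8000 → 10000 → 12800 — 1 2/3 stops raised (brighter).
Need 1 2/3 stops darker from the aperture: f/4 → f/4.5 → f/5 → f/5.6 → f/6.3 → f/7.1.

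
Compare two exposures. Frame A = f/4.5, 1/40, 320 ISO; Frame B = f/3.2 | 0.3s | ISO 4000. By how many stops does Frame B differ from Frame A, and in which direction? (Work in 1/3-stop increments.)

8 1/3 stops brighter

Aperture: f/4.5 → f/4 → f/3.5 → f/3.2 — 1 stop opened up (brighter).
Shutter speed: 1/40 → 1/30 → 1/25 → 1/20 → 1/15 → 1/13 → 1/10 → 1/8 → 1/6 → 1/5 → 1/4 → 0.3 — 3 2/3 stops longer (brighter).
ISO: 320 → 400 → 500 → 640 → 800 → 1000 → 1250 → 1600 → 2000 → 2500 → 3200 → 4000 — 3 2/3 stops higher (brighter).
Net: +1 +3 2/3 +3 2/3 = +8 1/3 stops.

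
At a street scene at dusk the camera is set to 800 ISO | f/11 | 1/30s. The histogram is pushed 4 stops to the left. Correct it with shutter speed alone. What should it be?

1/2s

Underexposed by 4 stops → need 4 stops brighter.
Shutter speed: 1/30 → 1/15 → 1/8 → 1/4 → 1/2.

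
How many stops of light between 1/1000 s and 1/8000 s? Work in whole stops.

1/1000 → 1/2000 → 1/4000 → 1/8000 — count the steps: 3 stops.

3 stops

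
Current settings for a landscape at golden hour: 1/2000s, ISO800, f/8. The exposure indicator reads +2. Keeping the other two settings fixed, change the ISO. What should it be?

ISO 200

Overexposed by 2 stops → need 2 stops darker.
ISO: 800 → 400 → 200.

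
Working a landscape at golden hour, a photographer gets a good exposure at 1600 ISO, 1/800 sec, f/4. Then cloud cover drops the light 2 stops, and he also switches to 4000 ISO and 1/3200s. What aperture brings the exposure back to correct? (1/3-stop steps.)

Scene light: 2 stops darker.
ISO: 1600 → 2000 → 2500 → 3200 → 4000 — 1 1/3 stops higher (brighter).
Shutter speed: 1/800 → 1/1000 → 1/1250 → 1/1600 → 1/2000 → 1/2500 → 1/3200 — 2 stops faster (darker).
Net so far: 2 2/3 stops darker. Aperture: f/4 → f/3.5 → f/3.2 → f/2.8 → f/2.5 → f/2.2 → f/2 → f/1.8 → f/1.6.

f/1.6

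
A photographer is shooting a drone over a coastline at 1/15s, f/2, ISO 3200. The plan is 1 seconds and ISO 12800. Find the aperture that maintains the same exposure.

f/16

Shutter speed: 1/15 → 1/8 → 1/4 → 1/2 → 1 — 4 stops slower (brighter).
ISO: 3200 → 6400 → 12800 — 2 stops higher (brighter).
Net change so far: 6 stops brighter. Offset with the aperture: f/2 → f/2.8 → f/4 → f/5.6 → f/8 → f/11 → f/16.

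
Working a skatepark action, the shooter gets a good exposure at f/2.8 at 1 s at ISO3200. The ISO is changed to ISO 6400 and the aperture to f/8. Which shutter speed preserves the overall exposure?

4 s

ISO: 3200 → 6400 — 1 stop higher (brighter).
Aperture: f/2.8 → f/4 → f/5.6 → f/8 — 3 stops narrower (darker).
Net change so far: 2 stops darker. Offset with the shutter speed: 1 → 2 → 4.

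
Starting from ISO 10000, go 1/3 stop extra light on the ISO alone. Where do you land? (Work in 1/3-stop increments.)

ISO 12800

ISO: 10000 → 12800 — 1/3 stop raised (brighter).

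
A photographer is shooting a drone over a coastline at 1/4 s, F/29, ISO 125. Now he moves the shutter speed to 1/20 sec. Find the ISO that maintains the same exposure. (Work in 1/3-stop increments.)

Shutter speed: 1/4 → 1/5 → 1/6 → 1/8 → 1/10 → 1/13 → 1/15 → 1/20 — 2 1/3 stops shorter (darker).
Need 2 1/3 stops brighter from the ISO: 125 → 160 → 200 → 250 → 320 → 400 → 500 → 640.

ISO 640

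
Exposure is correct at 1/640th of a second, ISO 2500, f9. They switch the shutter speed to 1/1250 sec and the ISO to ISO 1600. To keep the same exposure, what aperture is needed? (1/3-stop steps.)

Shutter speed: 1/640 → 1/800 → 1/1000 → 1/1250 — 1 stop shorter (darker).
ISO: 2500 → 2000 → 1600 — 2/3 stop dropped (darker).
Net change so far: 1 2/3 stops darker. Offset with the aperture: f/9 → f/8 → f/7.1 → f/6.3 → f/5.6 → f/5.

f/5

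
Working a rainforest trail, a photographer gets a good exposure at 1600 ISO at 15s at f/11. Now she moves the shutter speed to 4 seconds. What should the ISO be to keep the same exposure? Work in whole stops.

ISO 6400

Shutter speed: 15 → 8 → 4 — 2 stops faster (darker).
Need 2 stops brighter from the ISO: 1600 → 3200 → 6400.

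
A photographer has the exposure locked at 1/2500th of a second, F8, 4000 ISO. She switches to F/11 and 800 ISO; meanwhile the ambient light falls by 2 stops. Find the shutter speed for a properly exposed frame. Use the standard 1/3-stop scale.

1/60s

Scene light: 2 stops darker.
Aperture: f/8 → f/9 → f/10 → f/11 — 1 stop narrower (darker).
ISO: 4000 → 3200 → 2500 → 2000 → 1600 → 1250 → 1000 → 800 — 2 1/3 stops dropped (darker).
Net so far: 5 1/3 stops darker. Shutter speed: 1/2500 → 1/2000 → 1/1600 → 1/1250 → 1/1000 → 1/800 → 1/640 → 1/500 → 1/400 → 1/320 → 1/250 → 1/200 → 1/160 → 1/125 → 1/100 → 1/80 → 1/60.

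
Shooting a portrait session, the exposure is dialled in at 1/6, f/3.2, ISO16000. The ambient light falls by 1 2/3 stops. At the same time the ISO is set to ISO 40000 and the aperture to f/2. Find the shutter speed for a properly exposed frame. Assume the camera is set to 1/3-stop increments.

Scene light: 1 2/3 stops darker.
ISO: 16000 → 20000 → 25600 → 32000 → 40000 — 1 1/3 stops higher (brighter).
Aperture: f/3.2 → f/2.8 → f/2.5 → f/2.2 → f/2 — 1 1/3 stops wider (brighter).
Net so far: 1 stop brighter. Shutter speed: 1/6 → 1/8 → 1/10 → 1/13.

1/13s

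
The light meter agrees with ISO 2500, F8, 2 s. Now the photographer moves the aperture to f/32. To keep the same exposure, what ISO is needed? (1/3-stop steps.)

Aperture: f/8 → f/9 → f/10 → f/11 → f/13 → f/14 → f/16 → f/18 → f/20 → f/22 → f/25 → f/29 → f/32 — 4 stops smaller aperture (darker).
Need 4 stops brighter from the ISO: 2500 → 3200 → 4000 → 5000 → 6400 → 8000 → 10000 → 12800 → 16000 → 20000 → 25600 → 32000 → 40000.

ISO 40000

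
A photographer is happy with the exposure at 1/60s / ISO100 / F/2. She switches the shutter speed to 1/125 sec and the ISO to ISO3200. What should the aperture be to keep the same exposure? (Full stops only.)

f/8

Shutter speed: 1/60 → 1/125 — 1 stop faster (darker).
ISO: 100 → 200 → 400 → 800 → 1600 → 3200 — 5 stops raised (brighter).
Net change so far: 4 stops brighter. Offset with the aperture: f/2 → f/2.8 → f/4 → f/5.6 → f/8.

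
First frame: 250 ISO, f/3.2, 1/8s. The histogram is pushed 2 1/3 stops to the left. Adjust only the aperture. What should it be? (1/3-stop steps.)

f/1.4

Underexposed by 2 1/3 stops → need 2 1/3 stops brighter.
Aperture: f/3.2 → f/2.8 → f/2.5 → f/2.2 → f/2 → f/1.8 → f/1.6 → f/1.4.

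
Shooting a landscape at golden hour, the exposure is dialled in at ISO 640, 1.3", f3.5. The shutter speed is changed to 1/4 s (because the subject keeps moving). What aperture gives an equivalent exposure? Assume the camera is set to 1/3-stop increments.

f/1.6

Shutter speed: 1.3 → 1 → 0.8 → 0.6 → 0.5 → 0.4 → 0.3 → 1/4 — 2 1/3 stops shorter (darker).
Need 2 1/3 stops brighter from the aperture: f/3.5 → f/3.2 → f/2.8 → f/2.5 → f/2.2 → f/2 → f/1.8 → f/1.6.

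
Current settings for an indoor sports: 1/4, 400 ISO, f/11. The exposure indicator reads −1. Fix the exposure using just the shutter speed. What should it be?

Underexposed by 1 stop → need 1 stop brighter.
Shutter speed: 1/4 → 1/2.

1/2s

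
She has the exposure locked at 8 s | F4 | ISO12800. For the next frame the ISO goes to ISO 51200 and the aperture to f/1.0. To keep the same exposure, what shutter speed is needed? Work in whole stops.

ISO: 12800 → 25600 → 51200 — 2 stops higher (brighter).
Aperture: f/4 → f/2.8 → f/2 → f/1.4 → f/1.0 — 4 stops wider (brighter).
Net change so far: 6 stops brighter. Offset with the shutter speed: 8 → 4 → 2 → 1 → 1/2 → 1/4 → 1/8.

1/8s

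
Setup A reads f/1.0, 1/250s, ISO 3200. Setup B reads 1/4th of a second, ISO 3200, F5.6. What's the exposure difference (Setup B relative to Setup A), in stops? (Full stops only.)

Aperture: f/1.0 → f/1.4 → f/2 → f/2.8 → f/4 → f/5.6 — 5 stops stopped down (darker).
Shutter speed: 1/250 → 1/125 → 1/60 → 1/30 → 1/15 → 1/8 → 1/4 — 6 stops longer (brighter).
ISO: unchanged.
Net: −5 +6 = +1 stop.

1 stop brighter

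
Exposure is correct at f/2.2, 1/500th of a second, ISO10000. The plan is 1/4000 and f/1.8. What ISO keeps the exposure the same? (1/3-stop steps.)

ISO 51200

Shutter speed: 1/500 → 1/640 → 1/800 → 1/1000 → 1/1250 → 1/1600 → 1/2000 → 1/2500 → 1/3200 → 1/4000 — 3 stops faster (darker).
Aperture: f/2.2 → f/2 → f/1.8 — 2/3 stop larger aperture (brighter).
Net change so far: 2 1/3 stops darker. Offset with the ISO: 10000 → 12800 → 16000 → 20000 → 25600 → 32000 → 40000 → 51200.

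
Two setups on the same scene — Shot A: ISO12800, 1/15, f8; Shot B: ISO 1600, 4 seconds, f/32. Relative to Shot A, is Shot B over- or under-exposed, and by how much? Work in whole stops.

Aperture: f/8 → f/11 → f/16 → f/22 → f/32 — 4 stops narrower (darker).
Shutter speed: 1/15 → 1/8 → 1/4 → 1/2 → 1 → 2 → 4 — 6 stops slower (brighter).
ISO: 12800 → 6400 → 3200 → 1600 — 3 stops lower (darker).
Net: −4 +6 −3 = −1 stop.

1 stop darker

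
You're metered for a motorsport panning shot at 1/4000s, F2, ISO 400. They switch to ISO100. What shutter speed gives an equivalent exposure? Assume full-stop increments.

ISO: 400 → 200 → 100 — 2 stops lower (darker).
Need 2 stops brighter from the shutter speed: 1/4000 → 1/2000 → 1/1000.

1/1000s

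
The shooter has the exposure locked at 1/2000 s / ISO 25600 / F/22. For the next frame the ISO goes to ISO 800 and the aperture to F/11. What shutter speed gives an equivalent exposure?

1/250s

ISO: 25600 → 12800 → 6400 → 3200 → 1600 → 800 — 5 stops dropped (darker).
Aperture: f/22 → f/16 → f/11 — 2 stops wider (brighter).
Net change so far: 3 stops darker. Offset with the shutter speed: 1/2000 → 1/1000 → 1/500 → 1/250.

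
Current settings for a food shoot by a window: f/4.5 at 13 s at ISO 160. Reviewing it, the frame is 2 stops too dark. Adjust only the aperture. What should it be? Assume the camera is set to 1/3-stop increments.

Underexposed by 2 stops → need 2 stops brighter.
Aperture: f/4.5 → f/4 → f/3.5 → f/3.2 → f/2.8 → f/2.5 → f/2.2.

f/2.2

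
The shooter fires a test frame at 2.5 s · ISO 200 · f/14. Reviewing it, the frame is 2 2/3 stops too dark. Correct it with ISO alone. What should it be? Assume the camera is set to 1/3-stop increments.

Underexposed by 2 2/3 stops → need 2 2/3 stops brighter.
ISO: 200 → 250 → 320 → 400 → 500 → 640 → 800 → 1000 → 1250.

ISO 1250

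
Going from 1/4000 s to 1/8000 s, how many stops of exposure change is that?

1 stop

1/4000 → 1/8000 — count the steps: 1 stop.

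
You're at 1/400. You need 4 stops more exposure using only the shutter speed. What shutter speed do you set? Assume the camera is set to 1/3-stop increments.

Shutter speed: 1/400 → 1/320 → 1/250 → 1/200 → 1/160 → 1/125 → 1/100 → 1/80 → 1/60 → 1/50 → 1/40 → 1/30 → 1/25 — 4 stops longer (brighter).

1/25s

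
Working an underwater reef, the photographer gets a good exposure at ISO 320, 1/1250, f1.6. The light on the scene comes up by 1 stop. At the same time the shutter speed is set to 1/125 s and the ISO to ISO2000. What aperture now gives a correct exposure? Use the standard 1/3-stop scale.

Scene light: 1 stop brighter.
Shutter speed: 1/1250 → 1/1000 → 1/800 → 1/640 → 1/500 → 1/400 → 1/320 → 1/250 → 1/200 → 1/160 → 1/125 — 3 1/3 stops slower (brighter).
ISO: 320 → 400 → 500 → 640 → 800 → 1000 → 1250 → 1600 → 2000 — 2 2/3 stops higher (brighter).
Net so far: 7 stops brighter. Aperture: f/1.6 → f/1.8 → f/2 → f/2.2 → f/2.5 → f/2.8 → f/3.2 → f/3.5 → f/4 → f/4.5 → f/5 → f/5.6 → f/6.3 → f/7.1 → f/8 → f/9 → f/10 → f/11 → f/13 → f/14 → f/16 → f/18.

f/18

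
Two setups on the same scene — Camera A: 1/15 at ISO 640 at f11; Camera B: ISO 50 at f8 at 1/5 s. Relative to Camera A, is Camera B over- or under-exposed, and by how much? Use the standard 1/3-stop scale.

1 stop darker

Aperture: f/11 → f/10 → f/9 → f/8 — 1 stop opened up (brighter).
Shutter speed: 1/15 → 1/13 → 1/10 → 1/8 → 1/6 → 1/5 — 1 2/3 stops longer (brighter).
ISO: 640 → 500 → 400 → 320 → 250 → 200 → 160 → 125 → 100 → 80 → 64 → 50 — 3 2/3 stops lower (darker).
Net: +1 +1 2/3 −3 2/3 = −1 stop.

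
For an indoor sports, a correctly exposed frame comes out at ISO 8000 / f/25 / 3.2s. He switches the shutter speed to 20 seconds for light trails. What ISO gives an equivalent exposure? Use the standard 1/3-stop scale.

ISO 1250

Shutter speed: 3.2 → 4 → 5 → 6 → 8 → 10 → 13 → 15 → 20 — 2 2/3 stops longer (brighter).
Need 2 2/3 stops darker from the ISO: 8000 → 6400 → 5000 → 4000 → 3200 → 2500 → 2000 → 1600 → 1250.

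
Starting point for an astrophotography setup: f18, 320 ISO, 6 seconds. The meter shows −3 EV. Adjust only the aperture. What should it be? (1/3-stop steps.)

Underexposed by 3 stops → need 3 stops brighter.
Aperture: f/18 → f/16 → f/14 → f/13 → f/11 → f/10 → f/9 → f/8 → f/7.1 → f/6.3.

f/6.3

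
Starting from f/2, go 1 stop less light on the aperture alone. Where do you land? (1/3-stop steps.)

Aperture: f/2 → f/2.2 → f/2.5 → f/2.8 — 1 stop stopped down (darker).

f/2.8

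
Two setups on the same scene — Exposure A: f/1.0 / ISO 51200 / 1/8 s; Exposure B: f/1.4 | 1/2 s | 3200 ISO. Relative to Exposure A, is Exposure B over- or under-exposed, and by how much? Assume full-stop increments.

3 stops darker

Aperture: f/1.0 → f/1.4 — 1 stop smaller aperture (darker).
Shutter speed: 1/8 → 1/4 → 1/2 — 2 stops longer (brighter).
ISO: 51200 → 25600 → 12800 → 6400 → 3200 — 4 stops lower (darker).
Net: −1 +2 −4 = −3 stops.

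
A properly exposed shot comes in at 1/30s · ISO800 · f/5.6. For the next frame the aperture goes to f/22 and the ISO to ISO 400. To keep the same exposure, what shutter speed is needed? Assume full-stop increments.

Aperture: f/5.6 → f/8 → f/11 → f/16 → f/22 — 4 stops smaller aperture (darker).
ISO: 800 → 400 — 1 stop dropped (darker).
Net change so far: 5 stops darker. Offset with the shutter speed: 1/30 → 1/15 → 1/8 → 1/4 → 1/2 → 1.

1 s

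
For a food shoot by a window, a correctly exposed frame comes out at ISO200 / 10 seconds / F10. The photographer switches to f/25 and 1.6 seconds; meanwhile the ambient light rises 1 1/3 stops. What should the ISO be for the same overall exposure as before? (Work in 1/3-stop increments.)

Scene light: 1 1/3 stops brighter.
Aperture: f/10 → f/11 → f/13 → f/14 → f/16 → f/18 → f/20 → f/22 → f/25 — 2 2/3 stops narrower (darker).
Shutter speed: 10 → 8 → 6 → 5 → 4 → 3.2 → 2.5 → 2 → 1.6 — 2 2/3 stops faster (darker).
Net so far: 4 stops darker. ISO: 200 → 250 → 320 → 400 → 500 → 640 → 800 → 1000 → 1250 → 1600 → 2000 → 2500 → 3200.

ISO 3200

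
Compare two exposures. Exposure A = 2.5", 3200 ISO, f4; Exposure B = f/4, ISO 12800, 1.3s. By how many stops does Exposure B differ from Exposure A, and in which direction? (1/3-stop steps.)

Aperture: unchanged.
Shutter speed: 2.5 → 2 → 1.6 → 1.3 — 1 stop shorter (darker).
ISO: 3200 → 4000 → 5000 → 6400 → 8000 → 10000 → 12800 — 2 stops higher (brighter).
Net: −1 +2 = +1 stop.

1 stop brighter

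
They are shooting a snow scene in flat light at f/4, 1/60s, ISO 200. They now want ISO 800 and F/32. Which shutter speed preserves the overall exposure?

ISO: 200 → 400 → 800 — 2 stops raised (brighter).
Aperture: f/4 → f/5.6 → f/8 → f/11 → f/16 → f/22 → f/32 — 6 stops smaller aperture (darker).
Net change so far: 4 stops darker. Offset with the shutter speed: 1/60 → 1/30 → 1/15 → 1/8 → 1/4.

1/4s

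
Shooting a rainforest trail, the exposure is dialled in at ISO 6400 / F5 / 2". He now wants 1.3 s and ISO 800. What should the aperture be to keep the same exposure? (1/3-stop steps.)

Shutter speed: 2 → 1.6 → 1.3 — 2/3 stop faster (darker).
ISO: 6400 → 5000 → 4000 → 3200 → 2500 → 2000 → 1600 → 1250 → 1000 → 800 — 3 stops dropped (darker).
Net change so far: 3 2/3 stops darker. Offset with the aperture: f/5 → f/4.5 → f/4 → f/3.5 → f/3.2 → f/2.8 → f/2.5 → f/2.2 → f/2 → f/1.8 → f/1.6 → f/1.4.

f/1.4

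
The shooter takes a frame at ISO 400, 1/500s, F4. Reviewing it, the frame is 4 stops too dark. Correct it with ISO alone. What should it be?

ISO 6400

Underexposed by 4 stops → need 4 stops brighter.
ISO: 400 → 800 → 1600 → 3200 → 6400.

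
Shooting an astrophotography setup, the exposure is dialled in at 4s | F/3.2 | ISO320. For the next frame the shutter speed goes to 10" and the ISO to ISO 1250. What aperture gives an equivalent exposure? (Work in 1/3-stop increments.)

f/10

Shutter speed: 4 → 5 → 6 → 8 → 10 — 1 1/3 stops longer (brighter).
ISO: 320 → 400 → 500 → 640 → 800 → 1000 → 1250 — 2 stops raised (brighter).
Net change so far: 3 1/3 stops brighter. Offset with the aperture: f/3.2 → f/3.5 → f/4 → f/4.5 → f/5 → f/5.6 → f/6.3 → f/7.1 → f/8 → f/9 → f/10.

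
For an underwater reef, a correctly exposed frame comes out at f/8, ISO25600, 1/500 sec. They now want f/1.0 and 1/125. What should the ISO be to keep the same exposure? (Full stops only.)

Aperture: f/8 → f/5.6 → f/4 → f/2.8 → f/2 → f/1.4 → f/1.0 — 6 stops larger aperture (brighter).
Shutter speed: 1/500 → 1/250 → 1/125 — 2 stops longer (brighter).
Net change so far: 8 stops brighter. Offset with the ISO: 25600 → 12800 → 6400 → 3200 → 1600 → 800 → 400 → 200 → 100.

ISO 100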